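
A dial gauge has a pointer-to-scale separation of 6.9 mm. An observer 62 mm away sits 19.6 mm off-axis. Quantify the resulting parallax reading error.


error = h * offset / d
= 6.9 * 19.6 / 62
= 2.1813

2.1813


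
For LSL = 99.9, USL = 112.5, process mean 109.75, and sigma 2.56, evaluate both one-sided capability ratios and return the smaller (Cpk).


Cpu = (USL - mean) / (3*sigma) = (112.5 - 109.75) / (3*2.56) = 0.3581
Cpl = (mean - LSL) / (3*sigma) = (109.75 - 99.9) / (3*2.56) = 1.2826
Cpk = min(Cpu, Cpl) = 0.3581

0.3581


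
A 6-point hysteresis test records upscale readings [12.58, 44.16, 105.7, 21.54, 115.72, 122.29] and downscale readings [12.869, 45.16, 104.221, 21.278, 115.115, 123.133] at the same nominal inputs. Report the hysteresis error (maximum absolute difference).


|12.58 - 12.869| = 0.2890
|44.16 - 45.16| = 1.0000
|105.7 - 104.221| = 1.4790
|21.54 - 21.278| = 0.2620
|115.72 - 115.115| = 0.6050
|122.29 - 123.133| = 0.8430
hysteresis = max(diffs) = 1.4790

1.4790


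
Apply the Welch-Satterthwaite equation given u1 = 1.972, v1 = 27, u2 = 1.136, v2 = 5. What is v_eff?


uc = sqrt(u1^2 + u2^2) = sqrt(1.972^2 + 1.136^2) = 2.2758032
v_eff = uc^4 / (u1^4/v1 + u2^4/v2)
= 2.2758032^4 / (1.972^4/27 + 1.136^4/5)
= 26.824943 / 0.8931738
v_eff = 30.0333

30.0333


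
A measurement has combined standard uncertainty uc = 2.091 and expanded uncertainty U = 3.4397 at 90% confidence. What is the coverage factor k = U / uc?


k = U / uc
k = 3.4397 / 2.091
k = 1.645

1.645


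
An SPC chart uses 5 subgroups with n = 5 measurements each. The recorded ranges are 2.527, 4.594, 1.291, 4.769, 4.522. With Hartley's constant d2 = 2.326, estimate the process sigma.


R_bar = (2.527 + 4.594 + 1.291 + 4.769 + 4.522) / 5
R_bar = 17.703 / 5 = 3.5406
sigma_hat = R_bar / d2 = 3.5406 / 2.326 = 1.5222

1.5222


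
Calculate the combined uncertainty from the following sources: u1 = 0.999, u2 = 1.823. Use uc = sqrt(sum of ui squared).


uc = sqrt(0.999^2 + 1.823^2)
uc = sqrt(4.32133)
uc = 2.0788

2.0788


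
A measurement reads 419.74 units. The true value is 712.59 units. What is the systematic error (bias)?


Systematic error = measured - true
= 419.74 - 712.59
= -292.8500

-292.8500


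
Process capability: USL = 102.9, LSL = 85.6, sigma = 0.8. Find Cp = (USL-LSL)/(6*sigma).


Cp = (USL - LSL) / (6 * sigma)
= (102.9 - 85.6) / (6 * 0.8)
= 17.3000 / 4.8000
= 3.6042

3.6042


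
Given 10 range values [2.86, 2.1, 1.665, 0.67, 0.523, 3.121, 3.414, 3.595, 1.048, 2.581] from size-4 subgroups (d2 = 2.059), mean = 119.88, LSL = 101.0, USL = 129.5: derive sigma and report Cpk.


R_bar = (2.86 + 2.1 + 1.665 + 0.67 + 0.523 + 3.121 + 3.414 + 3.595 + 1.048 + 2.581) / 10 = 2.1577
sigma = R_bar / d2 = 2.1577 / 2.059 = 1.0479359
Cp = (USL - LSL)/(6*sigma) = (129.5 - 101.0)/(6*1.0479359) = 4.5327
Cpu = (129.5 - 119.88)/(3*1.0479359) = 3.0600
Cpl = (119.88 - 101.0)/(3*1.0479359) = 6.0055
Cpk = min(Cpu, Cpl) = 3.0600

3.0600


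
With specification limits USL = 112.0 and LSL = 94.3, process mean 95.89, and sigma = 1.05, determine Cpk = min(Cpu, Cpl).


Cpu = (USL - mean) / (3*sigma) = (112.0 - 95.89) / (3*1.05) = 5.1143
Cpl = (mean - LSL) / (3*sigma) = (95.89 - 94.3) / (3*1.05) = 0.5048
Cpk = min(Cpu, Cpl) = 0.5048

0.5048


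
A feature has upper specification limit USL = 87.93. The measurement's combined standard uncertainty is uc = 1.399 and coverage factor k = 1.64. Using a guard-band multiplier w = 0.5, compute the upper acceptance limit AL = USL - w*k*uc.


U = k * uc = 1.64 * 1.399 = 2.29436
guard band g = w * U = 0.5 * 2.29436 = 1.14718
AL = USL - g = 87.93 - 1.14718
AL = 86.7828

86.7828


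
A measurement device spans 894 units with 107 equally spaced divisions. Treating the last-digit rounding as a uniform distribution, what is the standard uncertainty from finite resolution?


resolution = range / divisions
resolution = 894 / 107 = 8.3551402
u_res = resolution / (2*sqrt(3))
u_res = 8.3551402 / 3.4641016
u_res = 2.4119

2.4119


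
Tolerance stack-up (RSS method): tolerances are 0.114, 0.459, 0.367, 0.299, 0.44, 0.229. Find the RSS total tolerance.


RSS = sqrt(0.114^2 + 0.459^2 + 0.367^2 + 0.299^2 + 0.44^2 + 0.229^2)
= sqrt(0.693808)
= 0.8330

0.8330


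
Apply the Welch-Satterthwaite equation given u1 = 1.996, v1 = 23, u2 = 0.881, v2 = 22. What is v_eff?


uc = sqrt(u1^2 + u2^2) = sqrt(1.996^2 + 0.881^2) = 2.181783
v_eff = uc^4 / (u1^4/v1 + u2^4/v2)
= 2.181783^4 / (1.996^4/23 + 0.881^4/22)
= 22.659286 / 0.71748663
v_eff = 31.5815

31.5815


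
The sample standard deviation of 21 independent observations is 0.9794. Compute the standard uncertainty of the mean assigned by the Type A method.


u_A = s / sqrt(n)
u_A = 0.9794 / sqrt(21)
u_A = 0.9794 / 4.5825757
u_A = 0.2137

0.2137


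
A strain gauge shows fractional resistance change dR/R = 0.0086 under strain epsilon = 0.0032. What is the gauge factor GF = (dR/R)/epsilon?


GF = (dR/R) / epsilon
= 0.0086 / 0.0032
= 2.6875

2.6875


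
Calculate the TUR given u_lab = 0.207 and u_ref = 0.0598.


TUR = u_lab / u_ref
= 0.207 / 0.0598
= 3.4615

3.4615


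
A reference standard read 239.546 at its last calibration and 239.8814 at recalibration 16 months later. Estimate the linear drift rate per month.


rate = (v2 - v1) / months
= (239.8814 - 239.546) / 16
= 0.3354 / 16
= 0.0210

0.0210


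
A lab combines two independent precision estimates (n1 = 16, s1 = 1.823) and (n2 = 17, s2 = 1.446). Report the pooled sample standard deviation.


s_p = sqrt(((n1-1)*s1^2 + (n2-1)*s2^2) / (n1+n2-2))
numerator = (16-1)*1.823^2 + (17-1)*1.446^2 = 49.849935 + 33.454656 = 83.304591
denominator = 16 + 17 - 2 = 31
s_p^2 = 83.304591 / 31 = 2.6872449
s_p = sqrt(2.6872449) = 1.6393

1.6393


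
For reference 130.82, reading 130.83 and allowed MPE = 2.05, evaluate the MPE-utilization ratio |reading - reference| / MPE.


e = indication - reference = 130.83 - 130.82 = 0.0100
|e| = 0.0100
ratio = |e| / MPE = 0.0100 / 2.05
ratio = 0.0049

0.0049


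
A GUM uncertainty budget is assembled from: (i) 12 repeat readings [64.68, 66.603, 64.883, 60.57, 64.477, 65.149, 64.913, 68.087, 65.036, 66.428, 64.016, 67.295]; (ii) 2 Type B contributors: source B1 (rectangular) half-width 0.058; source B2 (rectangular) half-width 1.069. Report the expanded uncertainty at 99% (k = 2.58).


mean = (64.68 + 66.603 + 64.883 + 60.57 + 64.477 + 65.149 + 64.913 + 68.087 + 65.036 + 66.428 + 64.016 + 67.295) / 12 = 65.17808333
s = sqrt(sum((x - mean)^2)/(n-1)) = 1.9078465
u_A = s / sqrt(n) = 1.9078465 / sqrt(12) = 0.55074785
u_B1 = 0.058 / sqrt(3) = 0.033486316
u_B2 = 1.069 / sqrt(3) = 0.61718744
uc = sqrt(0.55074785^2 + 0.033486316^2 + 0.61718744^2) = 0.82786766
U = k * uc = 2.58 * 0.82786766
U = 2.1359

2.1359


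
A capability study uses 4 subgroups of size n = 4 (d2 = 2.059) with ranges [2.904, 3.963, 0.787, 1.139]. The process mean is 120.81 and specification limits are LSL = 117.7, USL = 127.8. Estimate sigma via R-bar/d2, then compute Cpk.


R_bar = (2.904 + 3.963 + 0.787 + 1.139) / 4 = 2.19825
sigma = R_bar / d2 = 2.19825 / 2.059 = 1.0676299
Cp = (USL - LSL)/(6*sigma) = (127.8 - 117.7)/(6*1.0676299) = 1.5767
Cpu = (127.8 - 120.81)/(3*1.0676299) = 2.1824
Cpl = (120.81 - 117.7)/(3*1.0676299) = 0.9710
Cpk = min(Cpu, Cpl) = 0.9710

0.9710


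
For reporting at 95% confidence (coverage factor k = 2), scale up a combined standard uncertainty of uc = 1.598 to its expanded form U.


U = k * uc
U = 2 * 1.598
U = 3.1960

3.1960


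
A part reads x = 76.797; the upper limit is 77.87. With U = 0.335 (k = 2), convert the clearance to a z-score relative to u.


u = U / k = 0.335 / 2 = 0.1675
margin = |USL - x| = |77.87 - 76.797| = 1.073
z = margin / u = 1.073 / 0.1675
z = 6.4060

6.4060


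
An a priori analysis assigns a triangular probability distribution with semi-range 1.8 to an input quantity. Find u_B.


u_B = half_width / sqrt(6)
u_B = 1.8 / 2.4494897
u_B = 0.7348

0.7348


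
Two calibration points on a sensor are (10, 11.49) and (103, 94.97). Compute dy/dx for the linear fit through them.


slope = (y2 - y1) / (x2 - x1)
= (94.97 - 11.49) / (103 - 10)
= 83.4800 / 93
= 0.8976

0.8976


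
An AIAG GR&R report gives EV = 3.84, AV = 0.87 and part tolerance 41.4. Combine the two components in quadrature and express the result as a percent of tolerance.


GRR = sqrt(EV^2 + AV^2) = sqrt(3.84^2 + 0.87^2) = 3.9373214
%GRR = GRR / tol * 100 = 3.9373214 / 41.4 * 100
%GRR = 9.5104

9.5104


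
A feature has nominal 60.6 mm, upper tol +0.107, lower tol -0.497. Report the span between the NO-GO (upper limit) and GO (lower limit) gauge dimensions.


GO = nominal - lower_tol (smallest hole = maximum material condition)
GO = 60.6 - 0.497 = 60.103
NO-GO = nominal + upper_tol (largest hole = least material condition)
NO-GO = 60.6 + 0.107 = 60.707
spread = NO-GO - GO = 60.707 - 60.103 = 0.6040

0.6040


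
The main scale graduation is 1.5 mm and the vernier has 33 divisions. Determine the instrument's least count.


LC = MSD / n_div
= 1.5 / 33
= 0.0455

0.0455


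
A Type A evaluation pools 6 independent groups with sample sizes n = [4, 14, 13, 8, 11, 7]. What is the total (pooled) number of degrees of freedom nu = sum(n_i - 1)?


nu = sum_i (n_i - 1)
nu = ((4 - 1) + (14 - 1) + (13 - 1) + (8 - 1) + (11 - 1) + (7 - 1))
nu = 3 + 13 + 12 + 7 + 10 + 6
nu = 51

51


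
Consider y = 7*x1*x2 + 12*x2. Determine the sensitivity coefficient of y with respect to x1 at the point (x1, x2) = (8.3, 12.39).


y = 7*x1*x2 + 12*x2
dy/dx1 = 7*x2
Evaluate at x2 = 12.39: c1 = 7 * 12.39
c1 = 86.7300

86.7300


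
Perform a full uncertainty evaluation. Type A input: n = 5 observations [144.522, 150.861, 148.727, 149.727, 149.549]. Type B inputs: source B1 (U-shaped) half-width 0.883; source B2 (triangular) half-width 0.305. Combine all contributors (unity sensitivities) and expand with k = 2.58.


mean = (144.522 + 150.861 + 148.727 + 149.727 + 149.549) / 5 = 148.6772
s = sqrt(sum((x - mean)^2)/(n-1)) = 2.4443437
u_A = s / sqrt(n) = 2.4443437 / sqrt(5) = 1.0931437
u_B1 = 0.883 / sqrt(2) = 0.62437529
u_B2 = 0.305 / sqrt(6) = 0.12451573
uc = sqrt(1.0931437^2 + 0.62437529^2 + 0.12451573^2) = 1.2650343
U = k * uc = 2.58 * 1.2650343
U = 3.2638

3.2638


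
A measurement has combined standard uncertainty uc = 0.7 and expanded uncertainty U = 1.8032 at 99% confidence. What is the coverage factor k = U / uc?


k = U / uc
k = 1.8032 / 0.7
k = 2.576

2.576


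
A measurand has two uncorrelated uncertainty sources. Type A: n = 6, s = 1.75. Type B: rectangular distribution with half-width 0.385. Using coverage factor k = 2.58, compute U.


u_A = s / sqrt(n) = 1.75 / sqrt(6) = 0.71443451
u_B = half_width / sqrt(3) = 0.385 / sqrt(3) = 0.22227985
uc = sqrt(u_A^2 + u_B^2) = sqrt(0.71443451^2 + 0.22227985^2) = 0.74821454
U = k * uc = 2.58 * 0.74821454
U = 1.9304

1.9304


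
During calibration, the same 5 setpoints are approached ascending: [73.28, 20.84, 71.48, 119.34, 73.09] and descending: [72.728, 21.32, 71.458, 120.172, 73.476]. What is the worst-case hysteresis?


|73.28 - 72.728| = 0.5520
|20.84 - 21.32| = 0.4800
|71.48 - 71.458| = 0.0220
|119.34 - 120.172| = 0.8320
|73.09 - 73.476| = 0.3860
hysteresis = max(diffs) = 0.8320

0.8320


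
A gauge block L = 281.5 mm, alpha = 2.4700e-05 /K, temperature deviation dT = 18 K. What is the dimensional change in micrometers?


dL = L * alpha * dT
= 281.5 * 2.4700e-05 * 18
= 0.1251549 mm
dL_um = 0.1251549 * 1000 = 125.1549 um

125.1549


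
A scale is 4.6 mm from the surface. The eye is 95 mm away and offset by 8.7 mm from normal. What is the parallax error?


error = h * offset / d
= 4.6 * 8.7 / 95
= 0.4213

0.4213


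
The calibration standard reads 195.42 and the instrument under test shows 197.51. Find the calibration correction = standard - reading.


Correction = standard - reading
= 195.42 - 197.51
= -2.0900

-2.0900


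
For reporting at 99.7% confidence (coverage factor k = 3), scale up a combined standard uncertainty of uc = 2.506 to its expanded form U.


U = k * uc
U = 3 * 2.506
U = 7.5180

7.5180


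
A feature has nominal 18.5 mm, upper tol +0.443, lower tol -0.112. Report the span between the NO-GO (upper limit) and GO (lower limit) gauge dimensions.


GO = nominal - lower_tol (smallest hole = maximum material condition)
GO = 18.5 - 0.112 = 18.388
NO-GO = nominal + upper_tol (largest hole = least material condition)
NO-GO = 18.5 + 0.443 = 18.943
spread = NO-GO - GO = 18.943 - 18.388 = 0.5550

0.5550


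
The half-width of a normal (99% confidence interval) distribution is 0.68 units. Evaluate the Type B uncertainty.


u_B = half_width / 2.576
u_B = 0.68 / 2.576
u_B = 0.2640

0.2640


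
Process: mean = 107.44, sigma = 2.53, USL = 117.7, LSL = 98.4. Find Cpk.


Cpu = (USL - mean) / (3*sigma) = (117.7 - 107.44) / (3*2.53) = 1.3518
Cpl = (mean - LSL) / (3*sigma) = (107.44 - 98.4) / (3*2.53) = 1.1910
Cpk = min(Cpu, Cpl) = 1.1910

1.1910


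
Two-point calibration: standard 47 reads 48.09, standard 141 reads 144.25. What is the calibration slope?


slope = (y2 - y1) / (x2 - x1)
= (144.25 - 48.09) / (141 - 47)
= 96.1600 / 94
= 1.0230

1.0230


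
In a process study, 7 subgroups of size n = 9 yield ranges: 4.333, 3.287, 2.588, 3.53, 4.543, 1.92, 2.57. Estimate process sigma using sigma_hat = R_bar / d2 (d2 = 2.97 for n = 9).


R_bar = (4.333 + 3.287 + 2.588 + 3.53 + 4.543 + 1.92 + 2.57) / 7
R_bar = 22.771 / 7 = 3.253
sigma_hat = R_bar / d2 = 3.253 / 2.97 = 1.0953

1.0953


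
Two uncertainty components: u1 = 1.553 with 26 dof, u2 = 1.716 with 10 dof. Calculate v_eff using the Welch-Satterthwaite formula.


uc = sqrt(u1^2 + u2^2) = sqrt(1.553^2 + 1.716^2) = 2.3144038
v_eff = uc^4 / (u1^4/v1 + u2^4/v2)
= 2.3144038^4 / (1.553^4/26 + 1.716^4/10)
= 28.691717 / 1.0908238
v_eff = 26.3028

26.3028


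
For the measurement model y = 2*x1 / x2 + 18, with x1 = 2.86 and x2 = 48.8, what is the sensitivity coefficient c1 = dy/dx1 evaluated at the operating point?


y = 2*x1 / x2 + 18
dy/dx1 = 2/x2
Evaluate at x2 = 48.8: c1 = 2 / 48.8
c1 = 0.0410

0.0410


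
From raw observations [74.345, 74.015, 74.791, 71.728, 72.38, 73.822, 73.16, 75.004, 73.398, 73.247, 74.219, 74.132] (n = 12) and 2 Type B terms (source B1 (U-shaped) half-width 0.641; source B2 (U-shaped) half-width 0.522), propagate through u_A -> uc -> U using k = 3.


mean = (74.345 + 74.015 + 74.791 + 71.728 + 72.38 + 73.822 + 73.16 + 75.004 + 73.398 + 73.247 + 74.219 + 74.132) / 12 = 73.68675
s = sqrt(sum((x - mean)^2)/(n-1)) = 0.95792893
u_A = s / sqrt(n) = 0.95792893 / sqrt(12) = 0.27653026
u_B1 = 0.641 / sqrt(2) = 0.45325545
u_B2 = 0.522 / sqrt(2) = 0.36910974
uc = sqrt(0.27653026^2 + 0.45325545^2 + 0.36910974^2) = 0.64664634
U = k * uc = 3 * 0.64664634
U = 1.9399

1.9399


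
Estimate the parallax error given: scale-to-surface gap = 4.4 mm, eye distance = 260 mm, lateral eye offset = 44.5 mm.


error = h * offset / d
= 4.4 * 44.5 / 260
= 0.7531

0.7531


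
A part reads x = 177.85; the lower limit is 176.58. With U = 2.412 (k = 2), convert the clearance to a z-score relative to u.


u = U / k = 2.412 / 2 = 1.206
margin = |LSL - x| = |176.58 - 177.85| = 1.27
z = margin / u = 1.27 / 1.206
z = 1.0531

1.0531


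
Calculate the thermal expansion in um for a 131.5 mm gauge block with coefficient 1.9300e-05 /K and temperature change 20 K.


dL = L * alpha * dT
= 131.5 * 1.9300e-05 * 20
= 0.0507590 mm
dL_um = 0.0507590 * 1000 = 50.7590 um

50.7590


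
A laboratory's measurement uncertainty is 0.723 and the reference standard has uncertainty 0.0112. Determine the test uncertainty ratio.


TUR = u_lab / u_ref
= 0.723 / 0.0112
= 64.5536

64.5536


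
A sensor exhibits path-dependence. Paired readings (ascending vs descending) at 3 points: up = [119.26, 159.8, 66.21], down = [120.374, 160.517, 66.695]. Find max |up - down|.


|119.26 - 120.374| = 1.1140
|159.8 - 160.517| = 0.7170
|66.21 - 66.695| = 0.4850
hysteresis = max(diffs) = 1.1140

1.1140


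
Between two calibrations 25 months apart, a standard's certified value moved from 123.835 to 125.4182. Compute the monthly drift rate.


rate = (v2 - v1) / months
= (125.4182 - 123.835) / 25
= 1.5832 / 25
= 0.0633

0.0633


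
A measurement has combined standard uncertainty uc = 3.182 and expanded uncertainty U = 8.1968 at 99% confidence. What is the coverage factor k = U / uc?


k = U / uc
k = 8.1968 / 3.182
k = 2.576

2.576


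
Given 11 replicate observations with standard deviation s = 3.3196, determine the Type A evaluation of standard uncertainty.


u_A = s / sqrt(n)
u_A = 3.3196 / sqrt(11)
u_A = 3.3196 / 3.3166248
u_A = 1.0009

1.0009


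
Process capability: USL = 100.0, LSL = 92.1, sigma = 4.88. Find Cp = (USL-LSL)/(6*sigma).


Cp = (USL - LSL) / (6 * sigma)
= (100.0 - 92.1) / (6 * 4.88)
= 7.9000 / 29.2800
= 0.2698

0.2698


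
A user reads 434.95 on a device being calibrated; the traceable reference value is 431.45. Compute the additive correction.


Correction = standard - reading
= 431.45 - 434.95
= -3.5000

-3.5000


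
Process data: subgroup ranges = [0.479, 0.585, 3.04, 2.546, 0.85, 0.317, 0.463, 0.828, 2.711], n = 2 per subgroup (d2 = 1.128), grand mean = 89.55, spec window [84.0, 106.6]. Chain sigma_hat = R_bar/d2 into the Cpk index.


R_bar = (0.479 + 0.585 + 3.04 + 2.546 + 0.85 + 0.317 + 0.463 + 0.828 + 2.711) / 9 = 1.3132222
sigma = R_bar / d2 = 1.3132222 / 1.128 = 1.1642041
Cp = (USL - LSL)/(6*sigma) = (106.6 - 84.0)/(6*1.1642041) = 3.2354
Cpu = (106.6 - 89.55)/(3*1.1642041) = 4.8817
Cpl = (89.55 - 84.0)/(3*1.1642041) = 1.5891
Cpk = min(Cpu, Cpl) = 1.5891

1.5891


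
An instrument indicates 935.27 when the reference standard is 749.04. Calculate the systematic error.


Systematic error = measured - true
= 935.27 - 749.04
= 186.2300

186.2300


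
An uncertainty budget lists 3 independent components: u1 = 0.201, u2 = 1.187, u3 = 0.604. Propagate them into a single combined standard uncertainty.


uc = sqrt(0.201^2 + 1.187^2 + 0.604^2)
uc = sqrt(1.814186)
uc = 1.3469

1.3469


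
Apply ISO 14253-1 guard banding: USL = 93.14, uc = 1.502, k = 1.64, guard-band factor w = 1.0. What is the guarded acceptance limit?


U = k * uc = 1.64 * 1.502 = 2.46328
guard band g = w * U = 1.0 * 2.46328 = 2.46328
AL = USL - g = 93.14 - 2.46328
AL = 90.6767

90.6767


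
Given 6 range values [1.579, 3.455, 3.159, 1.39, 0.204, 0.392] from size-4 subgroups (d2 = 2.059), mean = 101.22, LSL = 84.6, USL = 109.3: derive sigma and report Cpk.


R_bar = (1.579 + 3.455 + 3.159 + 1.39 + 0.204 + 0.392) / 6 = 1.6965
sigma = R_bar / d2 = 1.6965 / 2.059 = 0.82394366
Cp = (USL - LSL)/(6*sigma) = (109.3 - 84.6)/(6*0.82394366) = 4.9963
Cpu = (109.3 - 101.22)/(3*0.82394366) = 3.2688
Cpl = (101.22 - 84.6)/(3*0.82394366) = 6.7238
Cpk = min(Cpu, Cpl) = 3.2688

3.2688


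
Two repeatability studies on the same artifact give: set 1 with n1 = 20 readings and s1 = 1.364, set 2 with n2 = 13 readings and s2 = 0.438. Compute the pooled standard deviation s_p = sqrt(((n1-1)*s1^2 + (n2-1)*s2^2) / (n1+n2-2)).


s_p = sqrt(((n1-1)*s1^2 + (n2-1)*s2^2) / (n1+n2-2))
numerator = (20-1)*1.364^2 + (13-1)*0.438^2 = 35.349424 + 2.302128 = 37.651552
denominator = 20 + 13 - 2 = 31
s_p^2 = 37.651552 / 31 = 1.2145662
s_p = sqrt(1.2145662) = 1.1021

1.1021


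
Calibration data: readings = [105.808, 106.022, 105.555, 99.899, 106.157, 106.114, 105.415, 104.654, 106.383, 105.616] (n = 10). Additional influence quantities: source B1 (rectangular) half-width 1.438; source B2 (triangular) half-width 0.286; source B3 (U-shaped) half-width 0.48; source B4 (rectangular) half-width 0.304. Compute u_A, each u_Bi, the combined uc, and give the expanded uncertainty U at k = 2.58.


mean = (105.808 + 106.022 + 105.555 + 99.899 + 106.157 + 106.114 + 105.415 + 104.654 + 106.383 + 105.616) / 10 = 105.1623
s = sqrt(sum((x - mean)^2)/(n-1)) = 1.9127029
u_A = s / sqrt(n) = 1.9127029 / sqrt(10) = 0.60484977
u_B1 = 1.438 / sqrt(3) = 0.83022969
u_B2 = 0.286 / sqrt(6) = 0.11675901
u_B3 = 0.48 / sqrt(2) = 0.33941125
u_B4 = 0.304 / sqrt(3) = 0.17551448
uc = sqrt(0.60484977^2 + 0.83022969^2 + 0.11675901^2 + 0.33941125^2 + 0.17551448^2) = 1.1021627
U = k * uc = 2.58 * 1.1021627
U = 2.8436

2.8436


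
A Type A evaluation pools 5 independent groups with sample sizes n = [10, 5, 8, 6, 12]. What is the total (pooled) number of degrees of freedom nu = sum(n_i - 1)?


nu = sum_i (n_i - 1)
nu = ((10 - 1) + (5 - 1) + (8 - 1) + (6 - 1) + (12 - 1))
nu = 9 + 4 + 7 + 5 + 11
nu = 36

36


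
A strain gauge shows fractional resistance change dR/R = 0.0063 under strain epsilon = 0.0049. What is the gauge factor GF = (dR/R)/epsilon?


GF = (dR/R) / epsilon
= 0.0063 / 0.0049
= 1.2857

1.2857


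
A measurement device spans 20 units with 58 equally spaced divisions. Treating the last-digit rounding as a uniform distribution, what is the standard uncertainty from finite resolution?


resolution = range / divisions
resolution = 20 / 58 = 0.34482759
u_res = resolution / (2*sqrt(3))
u_res = 0.34482759 / 3.4641016
u_res = 0.0995

0.0995


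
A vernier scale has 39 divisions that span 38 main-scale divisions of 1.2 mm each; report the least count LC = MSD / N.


LC = MSD / n_div
= 1.2 / 39
= 0.0308

0.0308


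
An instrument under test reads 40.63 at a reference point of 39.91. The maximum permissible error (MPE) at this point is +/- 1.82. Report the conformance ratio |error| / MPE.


e = indication - reference = 40.63 - 39.91 = 0.7200
|e| = 0.7200
ratio = |e| / MPE = 0.7200 / 1.82
ratio = 0.3956

0.3956


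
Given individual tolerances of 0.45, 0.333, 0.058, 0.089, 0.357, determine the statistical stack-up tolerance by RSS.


RSS = sqrt(0.45^2 + 0.333^2 + 0.058^2 + 0.089^2 + 0.357^2)
= sqrt(0.452123)
= 0.6724

0.6724


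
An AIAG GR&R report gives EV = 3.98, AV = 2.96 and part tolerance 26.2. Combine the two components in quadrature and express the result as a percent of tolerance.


GRR = sqrt(EV^2 + AV^2) = sqrt(3.98^2 + 2.96^2) = 4.9600403
%GRR = GRR / tol * 100 = 4.9600403 / 26.2 * 100
%GRR = 18.9315

18.9315


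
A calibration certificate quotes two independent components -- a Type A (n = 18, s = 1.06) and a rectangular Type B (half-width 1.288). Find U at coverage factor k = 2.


u_A = s / sqrt(n) = 1.06 / sqrt(18) = 0.2498444
u_B = half_width / sqrt(3) = 1.288 / sqrt(3) = 0.74362715
uc = sqrt(u_A^2 + u_B^2) = sqrt(0.2498444^2 + 0.74362715^2) = 0.78447662
U = k * uc = 2 * 0.78447662
U = 1.5690

1.5690


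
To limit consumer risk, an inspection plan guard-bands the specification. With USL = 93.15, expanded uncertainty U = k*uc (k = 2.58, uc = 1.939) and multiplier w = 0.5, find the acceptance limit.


U = k * uc = 2.58 * 1.939 = 5.00262
guard band g = w * U = 0.5 * 5.00262 = 2.50131
AL = USL - g = 93.15 - 2.50131
AL = 90.6487

90.6487


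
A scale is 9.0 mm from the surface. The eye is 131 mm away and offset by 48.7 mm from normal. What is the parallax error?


error = h * offset / d
= 9.0 * 48.7 / 131
= 3.3458

3.3458


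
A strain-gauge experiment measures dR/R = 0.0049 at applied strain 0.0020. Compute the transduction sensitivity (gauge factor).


GF = (dR/R) / epsilon
= 0.0049 / 0.0020
= 2.4500

2.4500


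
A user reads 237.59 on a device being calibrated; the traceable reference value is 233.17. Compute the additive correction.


Correction = standard - reading
= 233.17 - 237.59
= -4.4200

-4.4200


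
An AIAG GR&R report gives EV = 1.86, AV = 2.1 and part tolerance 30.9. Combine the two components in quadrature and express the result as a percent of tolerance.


GRR = sqrt(EV^2 + AV^2) = sqrt(1.86^2 + 2.1^2) = 2.8052807
%GRR = GRR / tol * 100 = 2.8052807 / 30.9 * 100
%GRR = 9.0786

9.0786


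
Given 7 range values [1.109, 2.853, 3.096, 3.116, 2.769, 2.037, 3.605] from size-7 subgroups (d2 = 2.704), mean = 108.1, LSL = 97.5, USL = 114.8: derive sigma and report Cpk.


R_bar = (1.109 + 2.853 + 3.096 + 3.116 + 2.769 + 2.037 + 3.605) / 7 = 2.655
sigma = R_bar / d2 = 2.655 / 2.704 = 0.9818787
Cp = (USL - LSL)/(6*sigma) = (114.8 - 97.5)/(6*0.9818787) = 2.9365
Cpu = (114.8 - 108.1)/(3*0.9818787) = 2.2746
Cpl = (108.1 - 97.5)/(3*0.9818787) = 3.5985
Cpk = min(Cpu, Cpl) = 2.2746

2.2746


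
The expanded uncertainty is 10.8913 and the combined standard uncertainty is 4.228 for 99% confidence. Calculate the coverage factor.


k = U / uc
k = 10.8913 / 4.228
k = 2.576

2.576


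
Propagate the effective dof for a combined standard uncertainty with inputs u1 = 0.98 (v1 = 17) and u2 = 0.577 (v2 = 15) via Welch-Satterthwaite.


uc = sqrt(u1^2 + u2^2) = sqrt(0.98^2 + 0.577^2) = 1.1372462
v_eff = uc^4 / (u1^4/v1 + u2^4/v2)
= 1.1372462^4 / (0.98^4/17 + 0.577^4/15)
= 1.6726997 / 0.061646399
v_eff = 27.1338

27.1338


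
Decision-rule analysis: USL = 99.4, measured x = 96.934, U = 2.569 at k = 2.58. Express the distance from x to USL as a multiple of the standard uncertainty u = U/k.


u = U / k = 2.569 / 2.58 = 0.99573643
margin = |USL - x| = |99.4 - 96.934| = 2.466
z = margin / u = 2.466 / 0.99573643
z = 2.4766

2.4766


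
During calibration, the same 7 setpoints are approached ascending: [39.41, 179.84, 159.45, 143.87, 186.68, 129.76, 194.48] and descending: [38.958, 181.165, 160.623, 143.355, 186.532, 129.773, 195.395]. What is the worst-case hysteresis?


|39.41 - 38.958| = 0.4520
|179.84 - 181.165| = 1.3250
|159.45 - 160.623| = 1.1730
|143.87 - 143.355| = 0.5150
|186.68 - 186.532| = 0.1480
|129.76 - 129.773| = 0.0130
|194.48 - 195.395| = 0.9150
hysteresis = max(diffs) = 1.3250

1.3250


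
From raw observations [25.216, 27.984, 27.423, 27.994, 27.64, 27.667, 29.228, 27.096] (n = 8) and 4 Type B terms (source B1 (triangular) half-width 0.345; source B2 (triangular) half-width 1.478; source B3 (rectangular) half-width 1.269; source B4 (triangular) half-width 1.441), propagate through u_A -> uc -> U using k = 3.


mean = (25.216 + 27.984 + 27.423 + 27.994 + 27.64 + 27.667 + 29.228 + 27.096) / 8 = 27.531
s = sqrt(sum((x - mean)^2)/(n-1)) = 1.126935
u_A = s / sqrt(n) = 1.126935 / sqrt(8) = 0.39843169
u_B1 = 0.345 / sqrt(6) = 0.14084566
u_B2 = 1.478 / sqrt(6) = 0.60339097
u_B3 = 1.269 / sqrt(3) = 0.73265749
u_B4 = 1.441 / sqrt(6) = 0.58828579
uc = sqrt(0.39843169^2 + 0.14084566^2 + 0.60339097^2 + 0.73265749^2 + 0.58828579^2) = 1.1939569
U = k * uc = 3 * 1.1939569
U = 3.5819

3.5819


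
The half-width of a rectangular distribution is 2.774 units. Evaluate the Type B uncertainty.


u_B = half_width / sqrt(3)
u_B = 2.774 / 1.7320508
u_B = 1.6016

1.6016


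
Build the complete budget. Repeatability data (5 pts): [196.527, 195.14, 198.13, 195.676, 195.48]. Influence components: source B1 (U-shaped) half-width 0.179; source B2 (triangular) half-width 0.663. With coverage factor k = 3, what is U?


mean = (196.527 + 195.14 + 198.13 + 195.676 + 195.48) / 5 = 196.1906
s = sqrt(sum((x - mean)^2)/(n-1)) = 1.1987455
u_A = s / sqrt(n) = 1.1987455 / sqrt(5) = 0.53609529
u_B1 = 0.179 / sqrt(2) = 0.12657211
u_B2 = 0.663 / sqrt(6) = 0.27066862
uc = sqrt(0.53609529^2 + 0.12657211^2 + 0.27066862^2) = 0.61374275
U = k * uc = 3 * 0.61374275
U = 1.8412

1.8412


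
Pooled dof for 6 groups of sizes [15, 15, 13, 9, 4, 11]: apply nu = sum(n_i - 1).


nu = sum_i (n_i - 1)
nu = ((15 - 1) + (15 - 1) + (13 - 1) + (9 - 1) + (4 - 1) + (11 - 1))
nu = 14 + 14 + 12 + 8 + 3 + 10
nu = 61

61


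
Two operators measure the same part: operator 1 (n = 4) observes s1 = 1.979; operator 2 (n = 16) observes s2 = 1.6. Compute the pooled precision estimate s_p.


s_p = sqrt(((n1-1)*s1^2 + (n2-1)*s2^2) / (n1+n2-2))
numerator = (4-1)*1.979^2 + (16-1)*1.6^2 = 11.749323 + 38.4 = 50.149323
denominator = 4 + 16 - 2 = 18
s_p^2 = 50.149323 / 18 = 2.7860735
s_p = sqrt(2.7860735) = 1.6692

1.6692


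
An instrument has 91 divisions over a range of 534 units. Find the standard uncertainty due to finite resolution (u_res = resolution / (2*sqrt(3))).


resolution = range / divisions
resolution = 534 / 91 = 5.8681319
u_res = resolution / (2*sqrt(3))
u_res = 5.8681319 / 3.4641016
u_res = 1.6940

1.6940


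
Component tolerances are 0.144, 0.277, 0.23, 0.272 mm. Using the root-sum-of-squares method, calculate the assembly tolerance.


RSS = sqrt(0.144^2 + 0.277^2 + 0.23^2 + 0.272^2)
= sqrt(0.224349)
= 0.4737

0.4737


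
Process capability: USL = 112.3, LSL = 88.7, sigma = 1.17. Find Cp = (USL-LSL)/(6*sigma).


Cp = (USL - LSL) / (6 * sigma)
= (112.3 - 88.7) / (6 * 1.17)
= 23.6000 / 7.0200
= 3.3618

3.3618


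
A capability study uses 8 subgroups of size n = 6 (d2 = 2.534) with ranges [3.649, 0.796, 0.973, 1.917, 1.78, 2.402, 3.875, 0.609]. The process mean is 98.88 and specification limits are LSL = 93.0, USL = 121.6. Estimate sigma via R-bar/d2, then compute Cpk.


R_bar = (3.649 + 0.796 + 0.973 + 1.917 + 1.78 + 2.402 + 3.875 + 0.609) / 8 = 2.000125
sigma = R_bar / d2 = 2.000125 / 2.534 = 0.78931531
Cp = (USL - LSL)/(6*sigma) = (121.6 - 93.0)/(6*0.78931531) = 6.0390
Cpu = (121.6 - 98.88)/(3*0.78931531) = 9.5948
Cpl = (98.88 - 93.0)/(3*0.78931531) = 2.4832
Cpk = min(Cpu, Cpl) = 2.4832

2.4832


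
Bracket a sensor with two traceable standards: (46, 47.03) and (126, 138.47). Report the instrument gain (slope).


slope = (y2 - y1) / (x2 - x1)
= (138.47 - 47.03) / (126 - 46)
= 91.4400 / 80
= 1.1430

1.1430


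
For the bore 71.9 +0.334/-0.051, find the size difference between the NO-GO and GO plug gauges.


GO = nominal - lower_tol (smallest hole = maximum material condition)
GO = 71.9 - 0.051 = 71.849
NO-GO = nominal + upper_tol (largest hole = least material condition)
NO-GO = 71.9 + 0.334 = 72.234
spread = NO-GO - GO = 72.234 - 71.849 = 0.3850

0.3850


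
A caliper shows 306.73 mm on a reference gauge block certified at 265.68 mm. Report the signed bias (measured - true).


Systematic error = measured - true
= 306.73 - 265.68
= 41.0500

41.0500


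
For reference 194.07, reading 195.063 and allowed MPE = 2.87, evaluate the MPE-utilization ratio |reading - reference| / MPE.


e = indication - reference = 195.063 - 194.07 = 0.9930
|e| = 0.9930
ratio = |e| / MPE = 0.9930 / 2.87
ratio = 0.3460

0.3460


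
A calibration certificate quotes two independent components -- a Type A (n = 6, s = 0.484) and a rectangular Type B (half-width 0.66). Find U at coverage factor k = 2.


u_A = s / sqrt(n) = 0.484 / sqrt(6) = 0.19759217
u_B = half_width / sqrt(3) = 0.66 / sqrt(3) = 0.38105118
uc = sqrt(u_A^2 + u_B^2) = sqrt(0.19759217^2 + 0.38105118^2) = 0.42923498
U = k * uc = 2 * 0.42923498
U = 0.8585

0.8585


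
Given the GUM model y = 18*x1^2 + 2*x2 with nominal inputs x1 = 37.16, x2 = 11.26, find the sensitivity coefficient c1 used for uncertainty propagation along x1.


y = 18*x1^2 + 2*x2
dy/dx1 = 2*18*x1
Evaluate at x1 = 37.16: c1 = 36 * 37.16
c1 = 1337.7600

1337.7600


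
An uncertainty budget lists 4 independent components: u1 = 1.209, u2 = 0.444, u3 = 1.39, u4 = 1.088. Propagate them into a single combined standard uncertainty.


uc = sqrt(1.209^2 + 0.444^2 + 1.39^2 + 1.088^2)
uc = sqrt(4.774661)
uc = 2.1851

2.1851


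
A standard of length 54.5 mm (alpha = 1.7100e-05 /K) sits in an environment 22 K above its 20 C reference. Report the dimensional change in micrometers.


dL = L * alpha * dT
= 54.5 * 1.7100e-05 * 22
= 0.0205029 mm
dL_um = 0.0205029 * 1000 = 20.5029 um

20.5029


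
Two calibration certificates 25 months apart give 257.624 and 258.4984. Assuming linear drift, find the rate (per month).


rate = (v2 - v1) / months
= (258.4984 - 257.624) / 25
= 0.8744 / 25
= 0.0350

0.0350


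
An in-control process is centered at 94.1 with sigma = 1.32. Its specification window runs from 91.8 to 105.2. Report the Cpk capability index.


Cpu = (USL - mean) / (3*sigma) = (105.2 - 94.1) / (3*1.32) = 2.8030
Cpl = (mean - LSL) / (3*sigma) = (94.1 - 91.8) / (3*1.32) = 0.5808
Cpk = min(Cpu, Cpl) = 0.5808

0.5808


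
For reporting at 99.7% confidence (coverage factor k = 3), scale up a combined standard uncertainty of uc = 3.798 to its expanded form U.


U = k * uc
U = 3 * 3.798
U = 11.3940

11.3940


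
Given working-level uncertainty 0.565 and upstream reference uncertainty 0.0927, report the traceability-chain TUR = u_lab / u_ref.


TUR = u_lab / u_ref
= 0.565 / 0.0927
= 6.0949

6.0949


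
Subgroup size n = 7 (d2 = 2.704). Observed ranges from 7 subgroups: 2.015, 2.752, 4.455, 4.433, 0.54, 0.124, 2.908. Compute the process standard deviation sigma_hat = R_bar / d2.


R_bar = (2.015 + 2.752 + 4.455 + 4.433 + 0.54 + 0.124 + 2.908) / 7
R_bar = 17.227 / 7 = 2.461
sigma_hat = R_bar / d2 = 2.461 / 2.704 = 0.9101

0.9101


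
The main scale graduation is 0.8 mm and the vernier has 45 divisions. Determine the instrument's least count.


LC = MSD / n_div
= 0.8 / 45
= 0.0178

0.0178


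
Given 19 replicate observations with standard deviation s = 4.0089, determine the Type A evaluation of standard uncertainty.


u_A = s / sqrt(n)
u_A = 4.0089 / sqrt(19)
u_A = 4.0089 / 4.3588989
u_A = 0.9197

0.9197


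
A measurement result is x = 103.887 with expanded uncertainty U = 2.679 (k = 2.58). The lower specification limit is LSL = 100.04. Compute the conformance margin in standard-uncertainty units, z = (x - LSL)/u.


u = U / k = 2.679 / 2.58 = 1.0383721
margin = |LSL - x| = |100.04 - 103.887| = 3.847
z = margin / u = 3.847 / 1.0383721
z = 3.7048

3.7048


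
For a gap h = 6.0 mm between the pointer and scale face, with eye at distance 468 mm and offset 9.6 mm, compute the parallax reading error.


error = h * offset / d
= 6.0 * 9.6 / 468
= 0.1231

0.1231


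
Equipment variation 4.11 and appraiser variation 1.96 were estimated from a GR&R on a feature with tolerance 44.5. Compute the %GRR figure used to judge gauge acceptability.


GRR = sqrt(EV^2 + AV^2) = sqrt(4.11^2 + 1.96^2) = 4.5534273
%GRR = GRR / tol * 100 = 4.5534273 / 44.5 * 100
%GRR = 10.2324

10.2324


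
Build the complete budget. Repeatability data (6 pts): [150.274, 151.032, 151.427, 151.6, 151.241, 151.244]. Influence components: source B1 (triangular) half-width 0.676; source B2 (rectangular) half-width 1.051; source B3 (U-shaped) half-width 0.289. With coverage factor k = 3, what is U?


mean = (150.274 + 151.032 + 151.427 + 151.6 + 151.241 + 151.244) / 6 = 151.1363333
s = sqrt(sum((x - mean)^2)/(n-1)) = 0.46400977
u_A = s / sqrt(n) = 0.46400977 / sqrt(6) = 0.1894312
u_B1 = 0.676 / sqrt(6) = 0.27597584
u_B2 = 1.051 / sqrt(3) = 0.60679513
u_B3 = 0.289 / sqrt(2) = 0.20435386
uc = sqrt(0.1894312^2 + 0.27597584^2 + 0.60679513^2 + 0.20435386^2) = 0.72250099
U = k * uc = 3 * 0.72250099
U = 2.1675

2.1675


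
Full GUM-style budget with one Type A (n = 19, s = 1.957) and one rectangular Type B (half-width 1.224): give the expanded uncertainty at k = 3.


u_A = s / sqrt(n) = 1.957 / sqrt(19) = 0.44896659
u_B = half_width / sqrt(3) = 1.224 / sqrt(3) = 0.70667673
uc = sqrt(u_A^2 + u_B^2) = sqrt(0.44896659^2 + 0.70667673^2) = 0.83723533
U = k * uc = 3 * 0.83723533
U = 2.5117

2.5117


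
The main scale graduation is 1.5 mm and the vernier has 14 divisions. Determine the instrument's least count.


LC = MSD / n_div
= 1.5 / 14
= 0.1071

0.1071


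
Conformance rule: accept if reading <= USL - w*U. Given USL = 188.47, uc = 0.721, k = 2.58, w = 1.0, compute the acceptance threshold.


U = k * uc = 2.58 * 0.721 = 1.86018
guard band g = w * U = 1.0 * 1.86018 = 1.86018
AL = USL - g = 188.47 - 1.86018
AL = 186.6098

186.6098


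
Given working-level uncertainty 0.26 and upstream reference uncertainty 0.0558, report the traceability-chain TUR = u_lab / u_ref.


TUR = u_lab / u_ref
= 0.26 / 0.0558
= 4.6595

4.6595


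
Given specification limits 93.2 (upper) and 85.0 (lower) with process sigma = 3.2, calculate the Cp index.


Cp = (USL - LSL) / (6 * sigma)
= (93.2 - 85.0) / (6 * 3.2)
= 8.2000 / 19.2000
= 0.4271

0.4271


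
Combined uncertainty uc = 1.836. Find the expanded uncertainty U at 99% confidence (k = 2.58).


U = k * uc
U = 2.58 * 1.836
U = 4.7369

4.7369


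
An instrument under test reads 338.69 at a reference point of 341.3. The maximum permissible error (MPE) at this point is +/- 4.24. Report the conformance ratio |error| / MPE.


e = indication - reference = 338.69 - 341.3 = -2.6100
|e| = 2.6100
ratio = |e| / MPE = 2.6100 / 4.24
ratio = 0.6156

0.6156


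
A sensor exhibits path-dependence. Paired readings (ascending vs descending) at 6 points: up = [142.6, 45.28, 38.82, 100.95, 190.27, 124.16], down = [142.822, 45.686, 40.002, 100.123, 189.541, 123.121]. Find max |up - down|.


|142.6 - 142.822| = 0.2220
|45.28 - 45.686| = 0.4060
|38.82 - 40.002| = 1.1820
|100.95 - 100.123| = 0.8270
|190.27 - 189.541| = 0.7290
|124.16 - 123.121| = 1.0390
hysteresis = max(diffs) = 1.1820

1.1820


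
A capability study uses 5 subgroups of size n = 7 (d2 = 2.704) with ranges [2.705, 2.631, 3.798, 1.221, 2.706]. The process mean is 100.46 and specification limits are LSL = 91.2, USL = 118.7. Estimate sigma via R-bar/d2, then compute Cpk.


R_bar = (2.705 + 2.631 + 3.798 + 1.221 + 2.706) / 5 = 2.6122
sigma = R_bar / d2 = 2.6122 / 2.704 = 0.9660503
Cp = (USL - LSL)/(6*sigma) = (118.7 - 91.2)/(6*0.9660503) = 4.7444
Cpu = (118.7 - 100.46)/(3*0.9660503) = 6.2937
Cpl = (100.46 - 91.2)/(3*0.9660503) = 3.1951
Cpk = min(Cpu, Cpl) = 3.1951

3.1951


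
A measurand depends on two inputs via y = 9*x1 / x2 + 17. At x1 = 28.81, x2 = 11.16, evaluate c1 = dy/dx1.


y = 9*x1 / x2 + 17
dy/dx1 = 9/x2
Evaluate at x2 = 11.16: c1 = 9 / 11.16
c1 = 0.8065

0.8065


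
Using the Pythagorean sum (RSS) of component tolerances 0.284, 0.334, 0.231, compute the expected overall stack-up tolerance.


RSS = sqrt(0.284^2 + 0.334^2 + 0.231^2)
= sqrt(0.245573)
= 0.4956

0.4956


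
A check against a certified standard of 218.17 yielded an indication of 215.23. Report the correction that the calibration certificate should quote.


Correction = standard - reading
= 218.17 - 215.23
= 2.9400

2.9400


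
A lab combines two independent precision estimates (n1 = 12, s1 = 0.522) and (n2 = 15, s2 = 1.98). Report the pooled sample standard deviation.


s_p = sqrt(((n1-1)*s1^2 + (n2-1)*s2^2) / (n1+n2-2))
numerator = (12-1)*0.522^2 + (15-1)*1.98^2 = 2.997324 + 54.8856 = 57.882924
denominator = 12 + 15 - 2 = 25
s_p^2 = 57.882924 / 25 = 2.315317
s_p = sqrt(2.315317) = 1.5216

1.5216


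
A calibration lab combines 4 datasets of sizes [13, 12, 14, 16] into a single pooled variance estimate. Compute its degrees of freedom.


nu = sum_i (n_i - 1)
nu = ((13 - 1) + (12 - 1) + (14 - 1) + (16 - 1))
nu = 12 + 11 + 13 + 15
nu = 51

51


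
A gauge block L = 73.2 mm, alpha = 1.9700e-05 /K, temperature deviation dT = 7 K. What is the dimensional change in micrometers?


dL = L * alpha * dT
= 73.2 * 1.9700e-05 * 7
= 0.0100943 mm
dL_um = 0.0100943 * 1000 = 10.0943 um

10.0943


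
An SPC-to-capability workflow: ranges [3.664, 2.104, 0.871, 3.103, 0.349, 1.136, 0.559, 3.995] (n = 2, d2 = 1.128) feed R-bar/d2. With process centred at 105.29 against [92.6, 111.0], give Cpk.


R_bar = (3.664 + 2.104 + 0.871 + 3.103 + 0.349 + 1.136 + 0.559 + 3.995) / 8 = 1.972625
sigma = R_bar / d2 = 1.972625 / 1.128 = 1.748781
Cp = (USL - LSL)/(6*sigma) = (111.0 - 92.6)/(6*1.748781) = 1.7536
Cpu = (111.0 - 105.29)/(3*1.748781) = 1.0884
Cpl = (105.29 - 92.6)/(3*1.748781) = 2.4188
Cpk = min(Cpu, Cpl) = 1.0884

1.0884


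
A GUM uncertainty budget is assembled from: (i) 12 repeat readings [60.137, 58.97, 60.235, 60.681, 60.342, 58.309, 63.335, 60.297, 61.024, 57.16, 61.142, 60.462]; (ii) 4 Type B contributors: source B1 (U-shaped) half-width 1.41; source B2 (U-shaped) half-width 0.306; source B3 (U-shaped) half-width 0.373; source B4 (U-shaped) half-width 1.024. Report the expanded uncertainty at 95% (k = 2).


mean = (60.137 + 58.97 + 60.235 + 60.681 + 60.342 + 58.309 + 63.335 + 60.297 + 61.024 + 57.16 + 61.142 + 60.462) / 12 = 60.1745
s = sqrt(sum((x - mean)^2)/(n-1)) = 1.5389464
u_A = s / sqrt(n) = 1.5389464 / sqrt(12) = 0.44425556
u_B1 = 1.41 / sqrt(2) = 0.99702056
u_B2 = 0.306 / sqrt(2) = 0.21637468
u_B3 = 0.373 / sqrt(2) = 0.26375083
u_B4 = 1.024 / sqrt(2) = 0.72407734
uc = sqrt(0.44425556^2 + 0.99702056^2 + 0.21637468^2 + 0.26375083^2 + 0.72407734^2) = 1.3535448
U = k * uc = 2 * 1.3535448
U = 2.7071

2.7071
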